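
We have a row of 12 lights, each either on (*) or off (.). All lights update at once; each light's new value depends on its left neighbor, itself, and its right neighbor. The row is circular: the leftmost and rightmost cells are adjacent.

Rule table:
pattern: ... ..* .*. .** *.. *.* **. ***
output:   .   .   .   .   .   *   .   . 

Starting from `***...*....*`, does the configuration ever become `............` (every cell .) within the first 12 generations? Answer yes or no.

yes

............
all cells are . at generation 1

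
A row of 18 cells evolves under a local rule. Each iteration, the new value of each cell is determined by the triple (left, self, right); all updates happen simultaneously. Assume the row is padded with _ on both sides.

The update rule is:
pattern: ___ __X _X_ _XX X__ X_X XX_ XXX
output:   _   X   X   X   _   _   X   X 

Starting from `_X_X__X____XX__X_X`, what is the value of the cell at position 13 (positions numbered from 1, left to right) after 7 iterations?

XX_X_XX___XXX_XX_X
XX_X_XX__XXXX_XX_X
XX_X_XX_XXXXX_XX_X
XX_X_XX_XXXXX_XX_X  (fixed point — unchanged through iteration 7)
position 13 holds X

X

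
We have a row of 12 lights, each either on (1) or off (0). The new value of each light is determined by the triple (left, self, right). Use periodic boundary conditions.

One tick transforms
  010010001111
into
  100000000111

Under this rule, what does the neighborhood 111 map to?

At position 9 the neighborhood is 111; the next row has 1 there.

1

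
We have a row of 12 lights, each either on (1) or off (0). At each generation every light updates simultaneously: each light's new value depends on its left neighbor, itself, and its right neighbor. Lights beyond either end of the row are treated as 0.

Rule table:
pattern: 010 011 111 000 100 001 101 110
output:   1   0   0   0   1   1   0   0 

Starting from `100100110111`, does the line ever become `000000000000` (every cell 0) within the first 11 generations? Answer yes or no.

no

111111000000
000000100000
000001110000
000010001000
000111011100
001000000010
011100000111
100010001000
110111011100
000000000010
000000000111
generation 11 is 000000000111, still not uniform 0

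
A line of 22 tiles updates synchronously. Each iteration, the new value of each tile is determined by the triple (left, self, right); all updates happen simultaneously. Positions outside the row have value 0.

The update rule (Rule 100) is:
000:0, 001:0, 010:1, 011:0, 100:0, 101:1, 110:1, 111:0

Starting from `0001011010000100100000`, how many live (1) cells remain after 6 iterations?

4

0001101110000100100000
0000110010000100100000
0000010010000100100000
0000010010000100100000  (fixed point — unchanged through iteration 6)
count of 1: 4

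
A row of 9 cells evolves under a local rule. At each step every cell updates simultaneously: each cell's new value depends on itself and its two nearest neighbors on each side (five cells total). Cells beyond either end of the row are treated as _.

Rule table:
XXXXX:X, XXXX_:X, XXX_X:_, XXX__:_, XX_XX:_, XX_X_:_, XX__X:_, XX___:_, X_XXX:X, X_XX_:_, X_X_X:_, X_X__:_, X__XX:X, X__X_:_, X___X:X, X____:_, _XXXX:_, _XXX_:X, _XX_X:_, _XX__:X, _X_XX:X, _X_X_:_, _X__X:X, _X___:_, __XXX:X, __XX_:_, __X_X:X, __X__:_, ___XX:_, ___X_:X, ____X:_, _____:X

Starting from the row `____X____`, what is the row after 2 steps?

_____X__X

XX_X___XX
_____X__X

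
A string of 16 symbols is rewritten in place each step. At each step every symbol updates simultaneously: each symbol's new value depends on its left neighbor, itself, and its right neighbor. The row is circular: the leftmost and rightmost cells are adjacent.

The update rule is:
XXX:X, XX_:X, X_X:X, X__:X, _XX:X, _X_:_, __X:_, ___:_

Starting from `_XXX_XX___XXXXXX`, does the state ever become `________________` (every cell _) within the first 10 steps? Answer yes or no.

step 1: XXXXXXXX__XXXXXX
step 2: XXXXXXXXX_XXXXXX
step 3: XXXXXXXXXXXXXXXX
step 4: XXXXXXXXXXXXXXXX  (fixed point — unchanged through step 10)
step 10 is XXXXXXXXXXXXXXXX, still not uniform _

no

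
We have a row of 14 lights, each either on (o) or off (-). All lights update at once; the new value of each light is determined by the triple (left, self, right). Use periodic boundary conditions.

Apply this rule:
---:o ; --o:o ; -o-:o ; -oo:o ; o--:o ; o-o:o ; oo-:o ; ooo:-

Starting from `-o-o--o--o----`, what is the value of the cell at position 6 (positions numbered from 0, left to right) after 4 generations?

oooooooooooooo
--------------
oooooooooooooo  (repeats generation 1; period 2)
generation 4: --------------
position 6 holds -

-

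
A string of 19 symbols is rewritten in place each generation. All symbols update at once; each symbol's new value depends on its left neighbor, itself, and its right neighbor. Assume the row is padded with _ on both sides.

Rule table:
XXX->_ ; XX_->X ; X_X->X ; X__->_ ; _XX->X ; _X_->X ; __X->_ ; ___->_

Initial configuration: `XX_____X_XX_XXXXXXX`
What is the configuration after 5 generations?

XX_____XXXXXX_____X
XX_____X____X_____X
XX_____X____X_____X  (fixed point — unchanged through generation 5)

XX_____X____X_____X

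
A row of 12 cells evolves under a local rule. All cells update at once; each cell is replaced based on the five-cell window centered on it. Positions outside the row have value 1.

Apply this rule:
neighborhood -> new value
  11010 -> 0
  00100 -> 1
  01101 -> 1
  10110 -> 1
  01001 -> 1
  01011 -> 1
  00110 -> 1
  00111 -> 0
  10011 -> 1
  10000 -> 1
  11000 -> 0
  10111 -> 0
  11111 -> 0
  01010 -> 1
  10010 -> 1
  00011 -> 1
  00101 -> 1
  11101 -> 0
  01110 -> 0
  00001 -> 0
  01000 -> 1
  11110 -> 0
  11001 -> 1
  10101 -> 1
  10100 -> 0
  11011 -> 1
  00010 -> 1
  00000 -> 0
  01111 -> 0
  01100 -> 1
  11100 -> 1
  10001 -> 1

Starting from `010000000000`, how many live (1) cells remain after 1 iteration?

001100000001
count of 1: 3

3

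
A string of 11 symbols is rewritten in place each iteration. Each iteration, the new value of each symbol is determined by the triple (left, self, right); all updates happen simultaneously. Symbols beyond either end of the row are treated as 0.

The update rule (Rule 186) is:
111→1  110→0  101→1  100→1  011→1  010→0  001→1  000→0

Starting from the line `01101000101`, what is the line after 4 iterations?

11010101010
10101010101
01010101010
10101010101

10101010101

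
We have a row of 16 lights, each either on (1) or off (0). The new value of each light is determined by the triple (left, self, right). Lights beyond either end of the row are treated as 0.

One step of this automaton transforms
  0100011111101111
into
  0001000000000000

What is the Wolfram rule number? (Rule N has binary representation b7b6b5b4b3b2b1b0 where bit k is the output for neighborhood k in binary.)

1

position 6: 111 → 0  (bit 7 = 0)
position 10: 110 → 0  (bit 6 = 0)
position 11: 101 → 0  (bit 5 = 0)
position 2: 100 → 0  (bit 4 = 0)
position 5: 011 → 0  (bit 3 = 0)
position 1: 010 → 0  (bit 2 = 0)
position 0: 001 → 0  (bit 1 = 0)
position 3: 000 → 1  (bit 0 = 1)
bits b7..b0 = 00000001 = 1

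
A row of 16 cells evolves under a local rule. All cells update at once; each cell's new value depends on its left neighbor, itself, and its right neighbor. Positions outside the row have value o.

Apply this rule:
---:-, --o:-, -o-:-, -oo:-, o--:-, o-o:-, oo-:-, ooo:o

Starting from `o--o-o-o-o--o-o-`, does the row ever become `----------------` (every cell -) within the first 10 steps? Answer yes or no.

----------------
all cells are - at step 1

yes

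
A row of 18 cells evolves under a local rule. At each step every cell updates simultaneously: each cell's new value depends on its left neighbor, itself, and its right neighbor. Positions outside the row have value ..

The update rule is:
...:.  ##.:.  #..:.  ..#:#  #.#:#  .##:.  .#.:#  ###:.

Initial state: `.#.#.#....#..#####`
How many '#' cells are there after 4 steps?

3

step 1: ######...##.#.....
step 2: ........#..##.....
step 3: .......##.#.......
step 4: ......#..##.......
count of #: 3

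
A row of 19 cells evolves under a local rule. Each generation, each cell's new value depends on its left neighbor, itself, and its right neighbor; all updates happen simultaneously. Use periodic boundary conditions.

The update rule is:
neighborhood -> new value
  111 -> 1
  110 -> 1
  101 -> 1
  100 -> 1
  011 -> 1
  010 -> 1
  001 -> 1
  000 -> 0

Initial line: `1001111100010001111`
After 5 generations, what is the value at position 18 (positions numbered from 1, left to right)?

1

generation 1: 1111111110111011111
generation 2: 1111111111111111111
generation 3: 1111111111111111111  (fixed point — unchanged through generation 5)
position 18 holds 1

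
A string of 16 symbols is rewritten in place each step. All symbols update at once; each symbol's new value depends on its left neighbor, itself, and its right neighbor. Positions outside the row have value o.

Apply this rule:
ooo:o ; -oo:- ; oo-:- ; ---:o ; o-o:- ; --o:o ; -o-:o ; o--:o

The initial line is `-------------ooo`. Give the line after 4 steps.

oooooooooo---o--

ooooooooooooo-oo
oooooooooooo---o
ooooooooooo-ooo-
oooooooooo---o--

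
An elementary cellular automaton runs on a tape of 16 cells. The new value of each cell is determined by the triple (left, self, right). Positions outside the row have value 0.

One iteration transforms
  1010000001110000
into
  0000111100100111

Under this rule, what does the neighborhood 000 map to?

1

At position 4 the neighborhood is 000; the next row has 1 there.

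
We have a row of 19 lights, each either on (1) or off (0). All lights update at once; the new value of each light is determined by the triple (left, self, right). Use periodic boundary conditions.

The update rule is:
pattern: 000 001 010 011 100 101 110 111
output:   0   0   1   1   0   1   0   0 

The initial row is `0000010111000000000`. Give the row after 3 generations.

0000011100000000000
0000010000000000000
0000010000000000000

0000010000000000000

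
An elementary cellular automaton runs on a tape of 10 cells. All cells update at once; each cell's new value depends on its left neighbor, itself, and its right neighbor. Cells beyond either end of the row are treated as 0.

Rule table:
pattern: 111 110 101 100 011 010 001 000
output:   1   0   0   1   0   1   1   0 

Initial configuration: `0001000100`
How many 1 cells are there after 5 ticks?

0011101110
0101000101
1101101101
0000000001
0000000011
count of 1: 2

2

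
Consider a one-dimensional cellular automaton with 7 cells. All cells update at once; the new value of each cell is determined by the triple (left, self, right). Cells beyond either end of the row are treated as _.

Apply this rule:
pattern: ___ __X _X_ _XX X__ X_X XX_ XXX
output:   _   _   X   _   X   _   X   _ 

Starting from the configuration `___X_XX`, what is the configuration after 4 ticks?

tick 1: ___X__X
tick 2: ___XX_X
tick 3: ____X_X
tick 4: ____X_X

____X_X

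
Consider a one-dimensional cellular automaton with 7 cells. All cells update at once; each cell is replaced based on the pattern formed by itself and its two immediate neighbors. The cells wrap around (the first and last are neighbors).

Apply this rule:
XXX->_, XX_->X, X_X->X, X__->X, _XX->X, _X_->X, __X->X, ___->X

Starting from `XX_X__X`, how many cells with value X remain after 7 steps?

6

_XXXXXX
XX____X
_XXXXXX  (repeats step 1; period 2)
step 7: _XXXXXX
count of X: 6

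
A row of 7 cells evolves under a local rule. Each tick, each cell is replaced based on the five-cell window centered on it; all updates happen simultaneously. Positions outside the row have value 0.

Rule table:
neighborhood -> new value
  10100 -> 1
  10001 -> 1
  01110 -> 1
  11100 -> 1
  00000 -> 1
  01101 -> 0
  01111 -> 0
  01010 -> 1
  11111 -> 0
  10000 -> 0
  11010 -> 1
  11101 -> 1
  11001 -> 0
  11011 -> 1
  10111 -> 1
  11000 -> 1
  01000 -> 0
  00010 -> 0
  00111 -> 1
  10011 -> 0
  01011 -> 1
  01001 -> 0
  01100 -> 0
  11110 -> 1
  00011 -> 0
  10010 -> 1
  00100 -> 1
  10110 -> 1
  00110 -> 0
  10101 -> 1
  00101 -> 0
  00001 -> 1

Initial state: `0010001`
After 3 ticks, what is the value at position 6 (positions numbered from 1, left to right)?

1010101
0111111
0100011
position 6 holds 1

1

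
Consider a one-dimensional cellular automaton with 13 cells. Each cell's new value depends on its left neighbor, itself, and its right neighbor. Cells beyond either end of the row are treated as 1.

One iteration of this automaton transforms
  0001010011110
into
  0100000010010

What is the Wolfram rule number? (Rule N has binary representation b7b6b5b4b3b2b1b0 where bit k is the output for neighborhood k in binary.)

73

position 9: 111 → 0  (bit 7 = 0)
position 11: 110 → 1  (bit 6 = 1)
position 4: 101 → 0  (bit 5 = 0)
position 0: 100 → 0  (bit 4 = 0)
position 8: 011 → 1  (bit 3 = 1)
position 3: 010 → 0  (bit 2 = 0)
position 2: 001 → 0  (bit 1 = 0)
position 1: 000 → 1  (bit 0 = 1)
bits b7..b0 = 01001001 = 73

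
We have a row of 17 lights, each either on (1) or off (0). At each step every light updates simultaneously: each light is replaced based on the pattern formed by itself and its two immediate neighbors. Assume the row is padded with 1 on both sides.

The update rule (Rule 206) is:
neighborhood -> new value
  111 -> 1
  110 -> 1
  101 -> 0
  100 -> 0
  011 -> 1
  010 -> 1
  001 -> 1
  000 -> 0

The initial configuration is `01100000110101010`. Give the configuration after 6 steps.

01101111110101010

01100001110101010
01100011110101010
01100111110101010
01101111110101010
01101111110101010  (fixed point — unchanged through step 6)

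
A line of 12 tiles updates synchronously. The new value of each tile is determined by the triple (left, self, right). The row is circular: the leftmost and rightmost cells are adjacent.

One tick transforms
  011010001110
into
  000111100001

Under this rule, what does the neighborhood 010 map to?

1

At position 4 the neighborhood is 010; the next row has 1 there.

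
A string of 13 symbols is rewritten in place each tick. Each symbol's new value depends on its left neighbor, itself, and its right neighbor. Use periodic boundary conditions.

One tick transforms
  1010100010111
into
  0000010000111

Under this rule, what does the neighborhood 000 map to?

At position 6 the neighborhood is 000; the next row has 0 there.

0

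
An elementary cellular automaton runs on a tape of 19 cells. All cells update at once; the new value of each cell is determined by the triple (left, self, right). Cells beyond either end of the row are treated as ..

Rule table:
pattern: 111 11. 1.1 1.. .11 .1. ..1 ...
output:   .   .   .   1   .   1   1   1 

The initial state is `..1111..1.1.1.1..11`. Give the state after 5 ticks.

11....11111111111..

tick 1: 11....111.1.1.111..
tick 2: ..1111....1.1....11
tick 3: 11....11111.11111..
tick 4: ..1111...........11
tick 5: 11....11111111111..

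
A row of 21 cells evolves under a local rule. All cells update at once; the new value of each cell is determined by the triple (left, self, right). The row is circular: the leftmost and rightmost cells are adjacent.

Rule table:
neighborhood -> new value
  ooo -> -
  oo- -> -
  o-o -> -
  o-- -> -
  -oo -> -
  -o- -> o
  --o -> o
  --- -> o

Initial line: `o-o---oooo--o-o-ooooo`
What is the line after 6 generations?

--o-oo-----oo-o------
ooo----oooo---o-ooooo
----ooo-----ooo------
oooo----oooo----ooooo
-----ooo-----ooo-----
ooooo----oooo----oooo

ooooo----oooo----oooo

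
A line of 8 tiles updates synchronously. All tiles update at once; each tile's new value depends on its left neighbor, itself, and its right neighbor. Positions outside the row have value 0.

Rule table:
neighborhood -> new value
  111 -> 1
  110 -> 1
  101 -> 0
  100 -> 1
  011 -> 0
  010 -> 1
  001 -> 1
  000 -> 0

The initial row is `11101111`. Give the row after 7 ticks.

01100111
10111011
10011001
11101111  (repeats tick 0; period 4)
tick 7: 10011001

10011001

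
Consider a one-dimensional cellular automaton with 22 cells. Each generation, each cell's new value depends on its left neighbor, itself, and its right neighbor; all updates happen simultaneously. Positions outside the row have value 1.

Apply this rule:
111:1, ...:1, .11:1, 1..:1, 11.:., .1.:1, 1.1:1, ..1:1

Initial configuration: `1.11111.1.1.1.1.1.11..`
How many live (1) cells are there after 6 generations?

.11111.111111111111.11
11111.111111111111.111
1111.111111111111.1111
111.111111111111.11111
11.111111111111.111111
1.111111111111.1111111
count of 1: 20

20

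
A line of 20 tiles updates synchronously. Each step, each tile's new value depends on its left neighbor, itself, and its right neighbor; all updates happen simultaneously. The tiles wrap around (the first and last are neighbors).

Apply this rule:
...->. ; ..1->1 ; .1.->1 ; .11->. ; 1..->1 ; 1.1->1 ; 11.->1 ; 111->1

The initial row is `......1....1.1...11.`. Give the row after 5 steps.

1.11.111.1111.111111

.....111..11111.1.11
1...1.1111.1111111.1
11.111.1111.1111111.
.11.111.1111.1111111
1.11.111.1111.111111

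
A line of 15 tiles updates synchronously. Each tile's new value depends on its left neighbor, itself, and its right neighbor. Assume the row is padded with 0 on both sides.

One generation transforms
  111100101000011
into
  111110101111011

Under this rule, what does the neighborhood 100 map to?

At position 4 the neighborhood is 100; the next row has 1 there.

1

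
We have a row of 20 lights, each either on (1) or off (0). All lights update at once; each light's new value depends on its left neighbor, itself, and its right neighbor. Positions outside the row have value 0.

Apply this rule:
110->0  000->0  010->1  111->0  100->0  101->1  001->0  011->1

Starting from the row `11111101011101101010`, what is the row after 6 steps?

10000011110011011110
10000010000010110000
10000010000011100000
10000010000010000000
10000010000010000000  (fixed point — unchanged through step 6)

10000010000010000000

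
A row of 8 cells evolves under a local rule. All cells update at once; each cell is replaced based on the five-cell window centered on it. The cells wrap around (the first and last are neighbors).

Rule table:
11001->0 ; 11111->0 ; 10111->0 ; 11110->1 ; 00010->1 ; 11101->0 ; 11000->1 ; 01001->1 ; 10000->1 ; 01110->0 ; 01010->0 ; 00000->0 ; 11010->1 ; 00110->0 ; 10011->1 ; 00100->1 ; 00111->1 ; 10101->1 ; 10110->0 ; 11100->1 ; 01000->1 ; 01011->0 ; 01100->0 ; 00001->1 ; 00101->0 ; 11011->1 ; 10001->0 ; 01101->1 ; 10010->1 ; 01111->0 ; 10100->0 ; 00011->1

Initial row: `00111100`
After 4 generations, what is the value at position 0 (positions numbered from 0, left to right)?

11101111
01010000
10001101
01010110
position 0 holds 0

0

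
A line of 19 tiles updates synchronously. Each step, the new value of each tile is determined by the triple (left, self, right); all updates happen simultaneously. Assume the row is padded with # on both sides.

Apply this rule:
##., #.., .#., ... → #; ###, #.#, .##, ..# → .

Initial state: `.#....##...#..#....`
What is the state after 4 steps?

.####..###.##.####.
....##...#..#....#.
###..###.##.####.#.
..##...#..#....#.#.

..##...#..#....#.#.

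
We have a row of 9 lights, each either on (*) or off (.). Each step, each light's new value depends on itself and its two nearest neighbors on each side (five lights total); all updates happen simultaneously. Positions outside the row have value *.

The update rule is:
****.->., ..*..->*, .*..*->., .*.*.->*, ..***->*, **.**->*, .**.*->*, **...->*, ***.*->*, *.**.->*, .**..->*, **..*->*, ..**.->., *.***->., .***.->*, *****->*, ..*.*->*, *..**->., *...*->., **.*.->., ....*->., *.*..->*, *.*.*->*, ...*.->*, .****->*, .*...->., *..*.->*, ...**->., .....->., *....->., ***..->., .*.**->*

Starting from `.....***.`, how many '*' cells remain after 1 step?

*....****
count of *: 5

5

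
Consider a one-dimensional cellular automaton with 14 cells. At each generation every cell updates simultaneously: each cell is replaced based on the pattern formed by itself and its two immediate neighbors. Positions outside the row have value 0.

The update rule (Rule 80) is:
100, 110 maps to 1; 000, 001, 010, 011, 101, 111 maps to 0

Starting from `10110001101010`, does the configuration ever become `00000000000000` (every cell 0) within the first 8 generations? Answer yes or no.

generation 1: 00011000100001
generation 2: 00001100010000
generation 3: 00000110001000
generation 4: 00000011000100
generation 5: 00000001100010
generation 6: 00000000110001
generation 7: 00000000011000
generation 8: 00000000001100
generation 8 is 00000000001100, still not uniform 0

no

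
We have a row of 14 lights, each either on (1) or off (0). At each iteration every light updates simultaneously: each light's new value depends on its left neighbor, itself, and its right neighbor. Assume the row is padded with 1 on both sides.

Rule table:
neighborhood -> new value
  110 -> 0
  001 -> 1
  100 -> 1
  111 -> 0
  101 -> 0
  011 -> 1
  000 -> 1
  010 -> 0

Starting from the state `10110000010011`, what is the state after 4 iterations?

11100100000100

iteration 1: 00101111101110
iteration 2: 11001000001000
iteration 3: 00110111110111
iteration 4: 11100100000100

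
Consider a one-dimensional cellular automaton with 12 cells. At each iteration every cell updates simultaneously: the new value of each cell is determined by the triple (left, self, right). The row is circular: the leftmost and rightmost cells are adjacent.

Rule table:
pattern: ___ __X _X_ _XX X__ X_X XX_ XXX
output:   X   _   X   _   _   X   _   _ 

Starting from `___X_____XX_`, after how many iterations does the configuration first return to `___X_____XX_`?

12

iteration 1: XX_X_XXX____
iteration 2: __XXX____XX_
iteration 3: X_____XX____
iteration 4: X_XXX____XX_
iteration 5: XX____XX___X
iteration 6: ___XX____X__
iteration 7: XX____XX_X_X
iteration 8: ___XX___XXX_
iteration 9: XX____X_____
iteration 10: ___XX_X_XXX_
iteration 11: XX___XXX____
iteration 12: ___X_____XX_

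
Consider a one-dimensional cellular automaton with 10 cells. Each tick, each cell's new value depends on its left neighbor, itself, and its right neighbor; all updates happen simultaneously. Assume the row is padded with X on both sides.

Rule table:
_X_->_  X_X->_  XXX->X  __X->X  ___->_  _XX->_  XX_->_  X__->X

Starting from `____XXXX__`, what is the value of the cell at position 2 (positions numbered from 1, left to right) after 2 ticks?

X

X__X_XX_XX
_XX______X
position 2 holds X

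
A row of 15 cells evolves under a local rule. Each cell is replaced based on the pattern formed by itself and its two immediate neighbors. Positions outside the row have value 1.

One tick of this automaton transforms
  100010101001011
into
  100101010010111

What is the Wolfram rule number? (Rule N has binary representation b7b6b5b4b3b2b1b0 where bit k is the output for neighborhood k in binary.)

234

position 14: 111 → 1  (bit 7 = 1)
position 0: 110 → 1  (bit 6 = 1)
position 5: 101 → 1  (bit 5 = 1)
position 1: 100 → 0  (bit 4 = 0)
position 13: 011 → 1  (bit 3 = 1)
position 4: 010 → 0  (bit 2 = 0)
position 3: 001 → 1  (bit 1 = 1)
position 2: 000 → 0  (bit 0 = 0)
bits b7..b0 = 11101010 = 234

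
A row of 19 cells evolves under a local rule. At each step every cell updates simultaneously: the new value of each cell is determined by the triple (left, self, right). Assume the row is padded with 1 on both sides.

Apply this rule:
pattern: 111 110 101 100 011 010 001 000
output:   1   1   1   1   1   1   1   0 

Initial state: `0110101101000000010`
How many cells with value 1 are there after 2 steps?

1111111111100000111
1111111111110001111
count of 1: 16

16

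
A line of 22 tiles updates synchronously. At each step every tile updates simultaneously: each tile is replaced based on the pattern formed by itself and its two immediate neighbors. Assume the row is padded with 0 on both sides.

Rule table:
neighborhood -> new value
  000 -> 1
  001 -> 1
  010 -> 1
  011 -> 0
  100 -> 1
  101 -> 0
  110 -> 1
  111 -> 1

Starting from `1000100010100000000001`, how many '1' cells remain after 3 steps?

20

1111111110111111111111
0111111110011111111111
1011111111101111111111
count of 1: 20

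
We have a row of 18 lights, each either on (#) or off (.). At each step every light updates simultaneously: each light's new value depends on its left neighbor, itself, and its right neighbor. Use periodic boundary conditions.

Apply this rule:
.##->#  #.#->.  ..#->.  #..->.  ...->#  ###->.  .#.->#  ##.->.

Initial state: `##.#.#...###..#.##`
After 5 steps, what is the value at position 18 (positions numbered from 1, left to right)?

step 1: ...#.#.#.#....#.#.
step 2: ##.#.#.#.#.##.#.#.
step 3: #..#.#.#.#.#..#.#.
step 4: #..#.#.#.#.#..#.#.  (fixed point — unchanged through step 5)
position 18 holds .

.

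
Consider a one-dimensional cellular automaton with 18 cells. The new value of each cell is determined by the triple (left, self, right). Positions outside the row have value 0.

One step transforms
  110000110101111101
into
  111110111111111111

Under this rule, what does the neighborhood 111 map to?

At position 12 the neighborhood is 111; the next row has 1 there.

1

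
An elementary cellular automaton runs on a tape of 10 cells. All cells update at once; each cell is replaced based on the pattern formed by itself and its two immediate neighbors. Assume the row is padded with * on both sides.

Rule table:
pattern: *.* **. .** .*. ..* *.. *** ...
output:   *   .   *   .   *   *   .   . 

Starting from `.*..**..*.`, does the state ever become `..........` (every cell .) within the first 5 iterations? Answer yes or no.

no

*.***.**.*
.**..**.**
**.***.**.
..**..**.*
***.***.**
iteration 5 is ***.***.**, still not uniform .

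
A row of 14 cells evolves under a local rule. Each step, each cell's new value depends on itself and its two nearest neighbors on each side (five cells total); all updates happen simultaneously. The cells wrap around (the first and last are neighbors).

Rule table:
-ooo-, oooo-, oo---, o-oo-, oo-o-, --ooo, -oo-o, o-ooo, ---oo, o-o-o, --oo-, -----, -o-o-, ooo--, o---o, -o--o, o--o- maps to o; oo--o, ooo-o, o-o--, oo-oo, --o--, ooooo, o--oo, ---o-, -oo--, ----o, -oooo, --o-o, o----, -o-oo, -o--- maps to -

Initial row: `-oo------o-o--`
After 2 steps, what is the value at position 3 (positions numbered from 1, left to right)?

o

oo-o-oo---o--o
o-oo-o-oo--o-o
position 3 holds o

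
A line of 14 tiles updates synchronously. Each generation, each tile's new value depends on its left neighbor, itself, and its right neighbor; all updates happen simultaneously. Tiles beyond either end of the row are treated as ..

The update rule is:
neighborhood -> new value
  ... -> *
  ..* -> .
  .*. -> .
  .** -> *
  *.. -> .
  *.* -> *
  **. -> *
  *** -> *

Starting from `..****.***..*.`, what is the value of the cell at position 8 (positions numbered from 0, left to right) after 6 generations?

*

*.********....
.*********.***
.*************
.*************  (fixed point — unchanged through generation 6)
position 8 holds *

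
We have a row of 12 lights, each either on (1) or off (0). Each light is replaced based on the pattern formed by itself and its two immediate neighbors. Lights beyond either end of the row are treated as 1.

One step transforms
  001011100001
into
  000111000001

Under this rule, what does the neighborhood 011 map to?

At position 4 the neighborhood is 011; the next row has 1 there.

1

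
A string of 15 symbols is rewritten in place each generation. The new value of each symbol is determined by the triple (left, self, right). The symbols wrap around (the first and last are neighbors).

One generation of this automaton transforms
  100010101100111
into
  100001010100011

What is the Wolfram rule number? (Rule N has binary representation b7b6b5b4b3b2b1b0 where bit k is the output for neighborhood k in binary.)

224

position 13: 111 → 1  (bit 7 = 1)
position 0: 110 → 1  (bit 6 = 1)
position 5: 101 → 1  (bit 5 = 1)
position 1: 100 → 0  (bit 4 = 0)
position 8: 011 → 0  (bit 3 = 0)
position 4: 010 → 0  (bit 2 = 0)
position 3: 001 → 0  (bit 1 = 0)
position 2: 000 → 0  (bit 0 = 0)
bits b7..b0 = 11100000 = 224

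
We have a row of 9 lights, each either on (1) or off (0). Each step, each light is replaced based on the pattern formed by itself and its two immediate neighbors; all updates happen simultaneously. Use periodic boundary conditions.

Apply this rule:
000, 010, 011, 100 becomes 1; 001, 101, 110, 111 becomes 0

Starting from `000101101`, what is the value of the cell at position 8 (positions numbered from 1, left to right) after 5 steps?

0

step 1: 110101001
step 2: 000101101  (repeats step 0; period 2)
step 5: 110101001
position 8 holds 0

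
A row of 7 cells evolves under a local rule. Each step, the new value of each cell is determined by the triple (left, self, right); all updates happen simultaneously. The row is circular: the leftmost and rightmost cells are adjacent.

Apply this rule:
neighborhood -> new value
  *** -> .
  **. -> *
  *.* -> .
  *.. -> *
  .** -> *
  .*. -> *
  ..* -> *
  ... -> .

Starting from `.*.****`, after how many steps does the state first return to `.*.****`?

.*.*..*
.*.****

2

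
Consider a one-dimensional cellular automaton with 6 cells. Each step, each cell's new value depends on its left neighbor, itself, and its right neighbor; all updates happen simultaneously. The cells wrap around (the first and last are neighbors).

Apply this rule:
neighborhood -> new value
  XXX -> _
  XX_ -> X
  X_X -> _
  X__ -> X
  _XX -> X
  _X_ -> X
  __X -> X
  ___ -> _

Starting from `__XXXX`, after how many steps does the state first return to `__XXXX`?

XXX__X
__XXXX

2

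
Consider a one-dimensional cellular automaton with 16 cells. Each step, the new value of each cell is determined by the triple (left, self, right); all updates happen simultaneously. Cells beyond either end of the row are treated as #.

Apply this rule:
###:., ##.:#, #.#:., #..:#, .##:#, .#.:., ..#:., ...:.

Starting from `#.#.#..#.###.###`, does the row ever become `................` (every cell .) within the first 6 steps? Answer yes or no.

no

#....#...#.#.#..
##....#.......#.
.##....#........
.###....#.......
.#.##....#......
...###....#.....
step 6 is ...###....#....., still not uniform .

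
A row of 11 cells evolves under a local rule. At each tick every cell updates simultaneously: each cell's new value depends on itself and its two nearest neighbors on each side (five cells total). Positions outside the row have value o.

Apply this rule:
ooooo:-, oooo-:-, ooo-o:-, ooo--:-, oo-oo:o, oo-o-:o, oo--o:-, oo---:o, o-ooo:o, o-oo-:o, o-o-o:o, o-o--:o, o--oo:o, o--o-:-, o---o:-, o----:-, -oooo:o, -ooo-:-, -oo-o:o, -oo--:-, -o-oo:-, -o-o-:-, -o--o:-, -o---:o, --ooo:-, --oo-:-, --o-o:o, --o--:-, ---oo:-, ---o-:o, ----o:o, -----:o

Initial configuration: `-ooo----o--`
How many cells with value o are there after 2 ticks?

tick 1: oo--o-oo--o
tick 2: ----o-o--o-
count of o: 3

3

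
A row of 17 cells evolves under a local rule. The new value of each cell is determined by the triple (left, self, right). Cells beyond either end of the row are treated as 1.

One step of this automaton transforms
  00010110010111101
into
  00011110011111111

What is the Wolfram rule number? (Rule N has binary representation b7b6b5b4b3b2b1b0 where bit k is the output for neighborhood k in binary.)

position 12: 111 → 1  (bit 7 = 1)
position 6: 110 → 1  (bit 6 = 1)
position 4: 101 → 1  (bit 5 = 1)
position 0: 100 → 0  (bit 4 = 0)
position 5: 011 → 1  (bit 3 = 1)
position 3: 010 → 1  (bit 2 = 1)
position 2: 001 → 0  (bit 1 = 0)
position 1: 000 → 0  (bit 0 = 0)
bits b7..b0 = 11101100 = 236

236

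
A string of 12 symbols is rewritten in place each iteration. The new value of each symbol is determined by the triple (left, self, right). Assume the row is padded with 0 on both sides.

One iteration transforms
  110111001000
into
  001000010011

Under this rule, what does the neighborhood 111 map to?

At position 4 the neighborhood is 111; the next row has 0 there.

0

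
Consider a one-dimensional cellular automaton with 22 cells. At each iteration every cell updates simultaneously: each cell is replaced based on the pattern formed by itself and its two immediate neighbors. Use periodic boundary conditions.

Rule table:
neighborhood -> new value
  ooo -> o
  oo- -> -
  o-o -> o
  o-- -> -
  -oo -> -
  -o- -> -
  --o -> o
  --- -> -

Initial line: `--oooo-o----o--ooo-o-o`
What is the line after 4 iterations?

iteration 1: -o-oo-o----o--o-o-o-o-
iteration 2: o-o--o----o--o-o-o-o--
iteration 3: -o--o----o--o-o-o-o--o
iteration 4: o--o----o--o-o-o-o--o-

o--o----o--o-o-o-o--o-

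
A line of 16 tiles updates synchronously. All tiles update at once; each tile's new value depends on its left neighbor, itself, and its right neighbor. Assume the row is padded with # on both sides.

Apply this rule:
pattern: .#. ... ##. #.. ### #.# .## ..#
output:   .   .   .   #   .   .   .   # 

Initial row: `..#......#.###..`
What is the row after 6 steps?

#.#.##.#.#.#..#.

##.#....#.....##
....#..#.#...#..
#..#.##...#.#.##
.##....#.#......
...#..#...#....#
#.#.##.#.#.#..#.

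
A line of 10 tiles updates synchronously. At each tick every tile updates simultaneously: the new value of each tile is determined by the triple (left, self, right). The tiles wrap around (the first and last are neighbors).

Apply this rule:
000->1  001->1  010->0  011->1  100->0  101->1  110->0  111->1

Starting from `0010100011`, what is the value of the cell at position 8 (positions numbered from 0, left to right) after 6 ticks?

0101001110
1010011100
0100111001
1001110010
0011100101
0111001010
position 8 holds 1

1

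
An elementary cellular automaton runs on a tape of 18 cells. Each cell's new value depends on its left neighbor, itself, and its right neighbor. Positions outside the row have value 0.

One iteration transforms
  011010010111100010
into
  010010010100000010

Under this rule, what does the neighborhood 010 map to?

At position 4 the neighborhood is 010; the next row has 1 there.

1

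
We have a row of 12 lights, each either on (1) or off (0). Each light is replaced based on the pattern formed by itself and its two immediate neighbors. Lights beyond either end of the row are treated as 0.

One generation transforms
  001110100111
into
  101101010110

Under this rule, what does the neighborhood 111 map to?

1

At position 3 the neighborhood is 111; the next row has 1 there.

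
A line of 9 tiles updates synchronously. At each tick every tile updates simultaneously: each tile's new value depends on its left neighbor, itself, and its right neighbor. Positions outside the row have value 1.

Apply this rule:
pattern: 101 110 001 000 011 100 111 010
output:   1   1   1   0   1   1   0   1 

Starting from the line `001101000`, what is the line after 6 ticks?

111111101
000000111
100001100
110011111
011110000
110011001

110011001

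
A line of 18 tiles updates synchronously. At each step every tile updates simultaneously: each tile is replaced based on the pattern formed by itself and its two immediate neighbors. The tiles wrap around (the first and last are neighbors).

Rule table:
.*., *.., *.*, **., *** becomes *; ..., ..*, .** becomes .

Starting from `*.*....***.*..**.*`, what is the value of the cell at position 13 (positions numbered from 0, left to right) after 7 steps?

step 1: ****....*****..**.
step 2: .****....*****..**
step 3: *.****....*****..*
step 4: **.****....*****..
step 5: .**.****....*****.
step 6: ..**.****....*****
step 7: *..**.****....****
position 13 holds .

.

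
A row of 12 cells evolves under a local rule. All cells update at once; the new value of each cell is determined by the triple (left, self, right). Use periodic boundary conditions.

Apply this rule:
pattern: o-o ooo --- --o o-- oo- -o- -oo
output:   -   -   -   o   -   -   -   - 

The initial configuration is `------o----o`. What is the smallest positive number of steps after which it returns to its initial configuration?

step 1: -----o----o-
step 2: ----o----o--
step 3: ---o----o---
step 4: --o----o----
step 5: -o----o-----
step 6: o----o------
step 7: ----o------o
step 8: ---o------o-
step 9: --o------o--
step 10: -o------o---
step 11: o------o----
step 12: ------o----o

12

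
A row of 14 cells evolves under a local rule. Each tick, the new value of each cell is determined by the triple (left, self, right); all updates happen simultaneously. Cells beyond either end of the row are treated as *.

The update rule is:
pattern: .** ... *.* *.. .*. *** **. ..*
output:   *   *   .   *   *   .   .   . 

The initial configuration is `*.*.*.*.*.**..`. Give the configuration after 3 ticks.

..*.*.*.*.*.*.

..*.*.*.*.*.*.
*.*.*.*.*.*.*.
..*.*.*.*.*.*.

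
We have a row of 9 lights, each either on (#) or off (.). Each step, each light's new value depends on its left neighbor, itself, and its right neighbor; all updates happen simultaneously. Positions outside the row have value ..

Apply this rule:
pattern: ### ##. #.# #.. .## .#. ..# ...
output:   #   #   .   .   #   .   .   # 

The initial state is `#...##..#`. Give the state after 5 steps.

..#.##...
#...##.##
..#.##.##
#...##.##  (repeats step 2; period 2)
step 5: ..#.##.##

..#.##.##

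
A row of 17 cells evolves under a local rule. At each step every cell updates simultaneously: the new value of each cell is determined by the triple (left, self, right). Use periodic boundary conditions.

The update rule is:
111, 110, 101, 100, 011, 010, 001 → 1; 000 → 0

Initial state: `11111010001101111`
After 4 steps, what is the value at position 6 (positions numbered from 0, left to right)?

11111111011111111
11111111111111111
11111111111111111  (fixed point — unchanged through step 4)
position 6 holds 1

1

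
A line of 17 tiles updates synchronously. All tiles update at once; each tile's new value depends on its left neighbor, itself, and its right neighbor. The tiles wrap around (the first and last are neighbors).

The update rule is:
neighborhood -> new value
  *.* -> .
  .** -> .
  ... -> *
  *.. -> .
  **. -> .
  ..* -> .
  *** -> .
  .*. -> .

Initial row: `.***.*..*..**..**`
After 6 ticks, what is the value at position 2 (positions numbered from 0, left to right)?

.................
*****************
.................  (repeats tick 1; period 2)
tick 6: *****************
position 2 holds *

*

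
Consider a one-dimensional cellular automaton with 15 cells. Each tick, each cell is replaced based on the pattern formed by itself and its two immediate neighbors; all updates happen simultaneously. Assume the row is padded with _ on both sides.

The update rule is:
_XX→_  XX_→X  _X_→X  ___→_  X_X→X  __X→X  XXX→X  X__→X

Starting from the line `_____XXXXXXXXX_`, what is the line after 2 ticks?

___XXX_XXXXXXXX

____X_XXXXXXXXX
___XXX_XXXXXXXX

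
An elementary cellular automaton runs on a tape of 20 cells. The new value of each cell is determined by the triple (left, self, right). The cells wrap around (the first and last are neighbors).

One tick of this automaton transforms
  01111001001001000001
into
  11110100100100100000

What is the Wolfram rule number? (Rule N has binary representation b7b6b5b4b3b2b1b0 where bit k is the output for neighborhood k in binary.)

position 2: 111 → 1  (bit 7 = 1)
position 4: 110 → 0  (bit 6 = 0)
position 0: 101 → 1  (bit 5 = 1)
position 5: 100 → 1  (bit 4 = 1)
position 1: 011 → 1  (bit 3 = 1)
position 7: 010 → 0  (bit 2 = 0)
position 6: 001 → 0  (bit 1 = 0)
position 15: 000 → 0  (bit 0 = 0)
bits b7..b0 = 10111000 = 184

184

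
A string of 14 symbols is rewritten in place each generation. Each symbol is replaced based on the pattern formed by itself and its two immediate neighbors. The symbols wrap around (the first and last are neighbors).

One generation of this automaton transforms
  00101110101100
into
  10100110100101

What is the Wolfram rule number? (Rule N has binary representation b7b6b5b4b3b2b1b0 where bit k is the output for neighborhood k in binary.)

position 5: 111 → 1  (bit 7 = 1)
position 6: 110 → 1  (bit 6 = 1)
position 3: 101 → 0  (bit 5 = 0)
position 12: 100 → 0  (bit 4 = 0)
position 4: 011 → 0  (bit 3 = 0)
position 2: 010 → 1  (bit 2 = 1)
position 1: 001 → 0  (bit 1 = 0)
position 0: 000 → 1  (bit 0 = 1)
bits b7..b0 = 11000101 = 197

197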